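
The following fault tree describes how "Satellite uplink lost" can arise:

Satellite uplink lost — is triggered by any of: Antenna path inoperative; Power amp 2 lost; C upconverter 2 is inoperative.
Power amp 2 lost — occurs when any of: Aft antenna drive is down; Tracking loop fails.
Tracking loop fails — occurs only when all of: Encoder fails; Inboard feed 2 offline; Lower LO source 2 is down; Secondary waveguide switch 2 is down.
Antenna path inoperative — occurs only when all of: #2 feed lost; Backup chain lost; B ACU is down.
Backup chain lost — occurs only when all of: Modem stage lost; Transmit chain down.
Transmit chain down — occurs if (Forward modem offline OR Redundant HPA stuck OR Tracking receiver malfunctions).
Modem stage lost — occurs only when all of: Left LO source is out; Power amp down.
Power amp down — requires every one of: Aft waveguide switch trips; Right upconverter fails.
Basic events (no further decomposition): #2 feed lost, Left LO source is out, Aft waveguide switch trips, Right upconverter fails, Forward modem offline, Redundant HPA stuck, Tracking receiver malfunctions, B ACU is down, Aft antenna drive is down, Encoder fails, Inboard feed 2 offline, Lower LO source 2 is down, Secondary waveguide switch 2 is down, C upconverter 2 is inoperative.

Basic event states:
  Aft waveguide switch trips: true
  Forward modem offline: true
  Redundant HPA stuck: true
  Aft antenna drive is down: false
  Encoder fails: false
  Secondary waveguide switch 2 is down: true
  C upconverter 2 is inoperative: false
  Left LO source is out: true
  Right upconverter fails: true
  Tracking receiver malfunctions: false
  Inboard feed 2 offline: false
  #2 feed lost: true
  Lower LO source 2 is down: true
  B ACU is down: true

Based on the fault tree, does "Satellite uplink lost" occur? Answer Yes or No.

Power amp down [AND]: Aft waveguide switch trips=occurs, Right upconverter fails=occurs → all inputs occur → occurs.
Modem stage lost [AND]: Left LO source is out=occurs, Power amp down=occurs → all inputs occur → occurs.
Transmit chain down [OR]: Forward modem offline=occurs, Redundant HPA stuck=occurs, Tracking receiver malfunctions=not → at least one input occurs → occurs.
Backup chain lost [AND]: Modem stage lost=occurs, Transmit chain down=occurs → all inputs occur → occurs.
Antenna path inoperative [AND]: #2 feed lost=occurs, Backup chain lost=occurs, B ACU is down=occurs → all inputs occur → occurs.
Tracking loop fails [AND]: Encoder fails=not, Inboard feed 2 offline=not, Lower LO source 2 is down=occurs, Secondary waveguide switch 2 is down=occurs → not all inputs occur → does not occur.
Power amp 2 lost [OR]: Aft antenna drive is down=not, Tracking loop fails=not → no input occurs → does not occur.
Satellite uplink lost [OR]: Antenna path inoperative=occurs, Power amp 2 lost=not, C upconverter 2 is inoperative=not → at least one input occurs → occurs.

Yes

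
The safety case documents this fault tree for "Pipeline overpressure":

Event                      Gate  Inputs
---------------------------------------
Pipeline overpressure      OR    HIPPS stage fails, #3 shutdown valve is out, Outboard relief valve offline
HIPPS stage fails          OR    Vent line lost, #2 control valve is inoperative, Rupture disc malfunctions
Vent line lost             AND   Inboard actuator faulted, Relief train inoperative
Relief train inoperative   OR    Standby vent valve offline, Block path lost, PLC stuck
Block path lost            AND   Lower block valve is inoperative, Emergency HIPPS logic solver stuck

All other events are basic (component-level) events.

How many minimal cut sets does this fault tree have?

7

Block path lost [AND]: one cut set from each child combined → 1 × 1 = 1 cut set(s).
Relief train inoperative [OR]: union of children's cut sets → 3 cut set(s).
Vent line lost [AND]: one cut set from each child combined → 1 × 3 = 3 cut set(s).
HIPPS stage fails [OR]: union of children's cut sets → 5 cut set(s).
Pipeline overpressure [OR]: union of children's cut sets → 7 cut set(s).
Minimal cut sets: {Inboard actuator faulted, Standby vent valve offline}; {Emergency HIPPS logic solver stuck, Inboard actuator faulted, Lower block valve is inoperative}; {Inboard actuator faulted, PLC stuck}; {#2 control valve is inoperative}; {Rupture disc malfunctions}; {#3 shutdown valve is out}; {Outboard relief valve offline}.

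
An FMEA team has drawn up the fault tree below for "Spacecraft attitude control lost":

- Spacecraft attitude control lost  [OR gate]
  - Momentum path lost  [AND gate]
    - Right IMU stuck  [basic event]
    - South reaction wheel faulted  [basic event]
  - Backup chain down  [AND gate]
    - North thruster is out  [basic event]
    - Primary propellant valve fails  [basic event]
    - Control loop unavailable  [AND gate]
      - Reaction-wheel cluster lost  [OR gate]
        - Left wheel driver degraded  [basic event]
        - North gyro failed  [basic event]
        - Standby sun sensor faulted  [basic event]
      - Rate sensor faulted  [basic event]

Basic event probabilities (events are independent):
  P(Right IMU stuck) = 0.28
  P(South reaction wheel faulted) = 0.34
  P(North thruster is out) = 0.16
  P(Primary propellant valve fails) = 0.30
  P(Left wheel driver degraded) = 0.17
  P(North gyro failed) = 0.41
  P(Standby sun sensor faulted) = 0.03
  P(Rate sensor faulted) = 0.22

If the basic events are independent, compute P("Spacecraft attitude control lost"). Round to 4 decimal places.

P(Momentum path lost) [AND] = 0.28 × 0.34 = 0.095200
P(Reaction-wheel cluster lost) [OR] = 1 − (1−0.17) × (1−0.41) × (1−0.03) = 0.524991
P(Control loop unavailable) [AND] = 0.524991 × 0.22 = 0.115498
P(Backup chain down) [AND] = 0.16 × 0.30 × 0.115498 = 0.005544
P(Spacecraft attitude control lost) [OR] = 1 − (1−0.095200) × (1−0.005544) = 0.100216
Rounded to 4 decimal places: P(Spacecraft attitude control lost) ≈ 0.1002.

0.1002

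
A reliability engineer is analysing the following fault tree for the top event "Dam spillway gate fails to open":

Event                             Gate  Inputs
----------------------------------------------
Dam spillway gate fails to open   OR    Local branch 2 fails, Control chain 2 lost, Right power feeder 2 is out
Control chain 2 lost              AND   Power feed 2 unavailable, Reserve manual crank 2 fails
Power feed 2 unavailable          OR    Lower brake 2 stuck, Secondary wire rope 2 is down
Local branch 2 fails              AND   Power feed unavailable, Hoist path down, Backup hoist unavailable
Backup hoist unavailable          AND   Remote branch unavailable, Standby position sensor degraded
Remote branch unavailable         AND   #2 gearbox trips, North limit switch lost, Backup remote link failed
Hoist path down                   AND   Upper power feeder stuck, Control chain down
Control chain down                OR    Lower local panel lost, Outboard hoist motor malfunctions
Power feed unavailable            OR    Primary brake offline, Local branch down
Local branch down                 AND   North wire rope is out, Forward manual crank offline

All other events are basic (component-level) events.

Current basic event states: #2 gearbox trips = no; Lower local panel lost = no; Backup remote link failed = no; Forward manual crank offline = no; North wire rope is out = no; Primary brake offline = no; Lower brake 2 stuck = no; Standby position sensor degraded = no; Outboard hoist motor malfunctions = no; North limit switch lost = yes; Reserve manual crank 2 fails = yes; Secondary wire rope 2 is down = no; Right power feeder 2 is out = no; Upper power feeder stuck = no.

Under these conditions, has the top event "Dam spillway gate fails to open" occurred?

No

Local branch down [AND]: North wire rope is out=not, Forward manual crank offline=not → not all inputs occur → does not occur.
Power feed unavailable [OR]: Primary brake offline=not, Local branch down=not → no input occurs → does not occur.
Control chain down [OR]: Lower local panel lost=not, Outboard hoist motor malfunctions=not → no input occurs → does not occur.
Hoist path down [AND]: Upper power feeder stuck=not, Control chain down=not → not all inputs occur → does not occur.
Remote branch unavailable [AND]: #2 gearbox trips=not, North limit switch lost=occurs, Backup remote link failed=not → not all inputs occur → does not occur.
Backup hoist unavailable [AND]: Remote branch unavailable=not, Standby position sensor degraded=not → not all inputs occur → does not occur.
Local branch 2 fails [AND]: Power feed unavailable=not, Hoist path down=not, Backup hoist unavailable=not → not all inputs occur → does not occur.
Power feed 2 unavailable [OR]: Lower brake 2 stuck=not, Secondary wire rope 2 is down=not → no input occurs → does not occur.
Control chain 2 lost [AND]: Power feed 2 unavailable=not, Reserve manual crank 2 fails=occurs → not all inputs occur → does not occur.
Dam spillway gate fails to open [OR]: Local branch 2 fails=not, Control chain 2 lost=not, Right power feeder 2 is out=not → no input occurs → does not occur.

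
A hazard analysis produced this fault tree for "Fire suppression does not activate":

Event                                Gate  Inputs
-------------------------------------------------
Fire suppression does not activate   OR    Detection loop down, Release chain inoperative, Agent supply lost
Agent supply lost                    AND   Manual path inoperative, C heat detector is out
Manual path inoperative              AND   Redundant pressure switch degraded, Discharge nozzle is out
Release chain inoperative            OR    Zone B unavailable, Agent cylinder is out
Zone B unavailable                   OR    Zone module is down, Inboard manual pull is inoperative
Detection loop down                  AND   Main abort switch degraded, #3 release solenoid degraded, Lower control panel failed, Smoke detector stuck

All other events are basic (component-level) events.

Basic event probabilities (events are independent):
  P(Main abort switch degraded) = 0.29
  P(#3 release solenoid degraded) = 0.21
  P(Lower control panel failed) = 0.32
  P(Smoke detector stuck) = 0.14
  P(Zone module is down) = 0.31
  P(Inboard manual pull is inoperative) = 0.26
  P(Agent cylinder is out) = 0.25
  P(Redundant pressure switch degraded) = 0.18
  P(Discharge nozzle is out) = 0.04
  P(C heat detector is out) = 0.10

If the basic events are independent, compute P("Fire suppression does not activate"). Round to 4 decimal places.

0.6184

P(Detection loop down) [AND] = 0.29 × 0.21 × 0.32 × 0.14 = 0.002728
P(Zone B unavailable) [OR] = 1 − (1−0.31) × (1−0.26) = 0.489400
P(Release chain inoperative) [OR] = 1 − (1−0.489400) × (1−0.25) = 0.617050
P(Manual path inoperative) [AND] = 0.18 × 0.04 = 0.007200
P(Agent supply lost) [AND] = 0.007200 × 0.10 = 0.000720
P(Fire suppression does not activate) [OR] = 1 − (1−0.002728) × (1−0.617050) × (1−0.000720) = 0.618370
Rounded to 4 decimal places: P(Fire suppression does not activate) ≈ 0.6184.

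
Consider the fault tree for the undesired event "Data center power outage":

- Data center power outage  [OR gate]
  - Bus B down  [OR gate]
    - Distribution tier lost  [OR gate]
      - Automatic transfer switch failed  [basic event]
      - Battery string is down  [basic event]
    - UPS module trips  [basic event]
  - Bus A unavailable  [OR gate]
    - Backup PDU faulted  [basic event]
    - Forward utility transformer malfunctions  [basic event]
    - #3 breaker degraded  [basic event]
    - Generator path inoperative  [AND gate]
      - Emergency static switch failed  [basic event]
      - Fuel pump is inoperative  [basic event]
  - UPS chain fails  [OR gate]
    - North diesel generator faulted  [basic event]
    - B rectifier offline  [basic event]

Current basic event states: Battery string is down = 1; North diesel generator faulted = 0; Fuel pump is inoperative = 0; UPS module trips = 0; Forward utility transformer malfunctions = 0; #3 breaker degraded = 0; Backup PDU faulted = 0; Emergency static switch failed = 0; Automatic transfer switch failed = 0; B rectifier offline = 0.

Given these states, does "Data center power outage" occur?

Distribution tier lost [OR]: Automatic transfer switch failed=not, Battery string is down=occurs → at least one input occurs → occurs.
Bus B down [OR]: Distribution tier lost=occurs, UPS module trips=not → at least one input occurs → occurs.
Generator path inoperative [AND]: Emergency static switch failed=not, Fuel pump is inoperative=not → not all inputs occur → does not occur.
Bus A unavailable [OR]: Backup PDU faulted=not, Forward utility transformer malfunctions=not, #3 breaker degraded=not, Generator path inoperative=not → no input occurs → does not occur.
UPS chain fails [OR]: North diesel generator faulted=not, B rectifier offline=not → no input occurs → does not occur.
Data center power outage [OR]: Bus B down=occurs, Bus A unavailable=not, UPS chain fails=not → at least one input occurs → occurs.

Yes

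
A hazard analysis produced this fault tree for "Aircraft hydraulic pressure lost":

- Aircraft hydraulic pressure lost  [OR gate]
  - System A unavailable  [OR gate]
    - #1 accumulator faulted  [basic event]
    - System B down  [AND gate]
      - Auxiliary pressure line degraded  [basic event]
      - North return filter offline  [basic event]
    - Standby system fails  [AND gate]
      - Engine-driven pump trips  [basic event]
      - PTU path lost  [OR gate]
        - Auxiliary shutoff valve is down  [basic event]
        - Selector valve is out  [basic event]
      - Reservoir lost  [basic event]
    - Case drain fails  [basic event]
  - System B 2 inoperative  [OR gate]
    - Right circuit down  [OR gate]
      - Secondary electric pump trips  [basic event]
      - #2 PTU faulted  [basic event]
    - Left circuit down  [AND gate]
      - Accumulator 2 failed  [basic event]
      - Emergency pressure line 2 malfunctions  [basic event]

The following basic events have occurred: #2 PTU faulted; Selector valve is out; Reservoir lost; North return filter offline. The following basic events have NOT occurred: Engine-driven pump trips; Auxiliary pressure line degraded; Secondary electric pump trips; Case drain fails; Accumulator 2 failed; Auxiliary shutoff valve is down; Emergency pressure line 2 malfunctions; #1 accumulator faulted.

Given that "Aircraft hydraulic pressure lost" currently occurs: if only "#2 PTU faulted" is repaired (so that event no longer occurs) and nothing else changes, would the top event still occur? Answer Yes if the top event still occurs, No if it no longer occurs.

Counterfactual: set "#2 PTU faulted" to not occurred.
System B down [AND]: Auxiliary pressure line degraded=not, North return filter offline=occurs → not all inputs occur → does not occur.
PTU path lost [OR]: Auxiliary shutoff valve is down=not, Selector valve is out=occurs → at least one input occurs → occurs.
Standby system fails [AND]: Engine-driven pump trips=not, PTU path lost=occurs, Reservoir lost=occurs → not all inputs occur → does not occur.
System A unavailable [OR]: #1 accumulator faulted=not, System B down=not, Standby system fails=not, Case drain fails=not → no input occurs → does not occur.
Right circuit down [OR]: Secondary electric pump trips=not, #2 PTU faulted=not → no input occurs → does not occur.
Left circuit down [AND]: Accumulator 2 failed=not, Emergency pressure line 2 malfunctions=not → not all inputs occur → does not occur.
System B 2 inoperative [OR]: Right circuit down=not, Left circuit down=not → no input occurs → does not occur.
Aircraft hydraulic pressure lost [OR]: System A unavailable=not, System B 2 inoperative=not → no input occurs → does not occur.

No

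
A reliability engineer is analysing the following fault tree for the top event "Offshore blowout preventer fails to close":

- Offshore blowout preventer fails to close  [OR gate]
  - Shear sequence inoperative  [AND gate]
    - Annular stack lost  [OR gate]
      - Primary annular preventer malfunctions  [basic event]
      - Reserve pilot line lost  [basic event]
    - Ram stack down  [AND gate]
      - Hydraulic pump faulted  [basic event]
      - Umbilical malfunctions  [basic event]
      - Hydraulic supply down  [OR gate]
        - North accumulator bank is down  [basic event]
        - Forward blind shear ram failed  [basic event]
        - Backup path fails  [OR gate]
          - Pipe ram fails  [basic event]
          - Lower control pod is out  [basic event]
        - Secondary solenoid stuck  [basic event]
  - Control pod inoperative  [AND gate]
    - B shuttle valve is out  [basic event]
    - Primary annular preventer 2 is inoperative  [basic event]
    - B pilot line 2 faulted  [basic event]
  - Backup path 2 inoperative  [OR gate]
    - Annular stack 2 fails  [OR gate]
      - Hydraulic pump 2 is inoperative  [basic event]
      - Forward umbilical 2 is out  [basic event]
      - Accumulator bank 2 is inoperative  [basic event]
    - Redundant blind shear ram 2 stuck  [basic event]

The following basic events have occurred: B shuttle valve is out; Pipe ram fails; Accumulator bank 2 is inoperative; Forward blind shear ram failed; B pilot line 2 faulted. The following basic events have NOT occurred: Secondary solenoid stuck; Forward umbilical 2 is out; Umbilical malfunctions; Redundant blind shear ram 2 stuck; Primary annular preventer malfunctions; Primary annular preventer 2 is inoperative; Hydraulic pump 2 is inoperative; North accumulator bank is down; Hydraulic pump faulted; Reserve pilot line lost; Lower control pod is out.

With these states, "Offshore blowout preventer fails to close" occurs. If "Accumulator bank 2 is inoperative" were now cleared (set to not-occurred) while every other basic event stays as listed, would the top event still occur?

Counterfactual: set "Accumulator bank 2 is inoperative" to not occurred.
Annular stack lost [OR]: Primary annular preventer malfunctions=not, Reserve pilot line lost=not → no input occurs → does not occur.
Backup path fails [OR]: Pipe ram fails=occurs, Lower control pod is out=not → at least one input occurs → occurs.
Hydraulic supply down [OR]: North accumulator bank is down=not, Forward blind shear ram failed=occurs, Backup path fails=occurs, Secondary solenoid stuck=not → at least one input occurs → occurs.
Ram stack down [AND]: Hydraulic pump faulted=not, Umbilical malfunctions=not, Hydraulic supply down=occurs → not all inputs occur → does not occur.
Shear sequence inoperative [AND]: Annular stack lost=not, Ram stack down=not → not all inputs occur → does not occur.
Control pod inoperative [AND]: B shuttle valve is out=occurs, Primary annular preventer 2 is inoperative=not, B pilot line 2 faulted=occurs → not all inputs occur → does not occur.
Annular stack 2 fails [OR]: Hydraulic pump 2 is inoperative=not, Forward umbilical 2 is out=not, Accumulator bank 2 is inoperative=not → no input occurs → does not occur.
Backup path 2 inoperative [OR]: Annular stack 2 fails=not, Redundant blind shear ram 2 stuck=not → no input occurs → does not occur.
Offshore blowout preventer fails to close [OR]: Shear sequence inoperative=not, Control pod inoperative=not, Backup path 2 inoperative=not → no input occurs → does not occur.

No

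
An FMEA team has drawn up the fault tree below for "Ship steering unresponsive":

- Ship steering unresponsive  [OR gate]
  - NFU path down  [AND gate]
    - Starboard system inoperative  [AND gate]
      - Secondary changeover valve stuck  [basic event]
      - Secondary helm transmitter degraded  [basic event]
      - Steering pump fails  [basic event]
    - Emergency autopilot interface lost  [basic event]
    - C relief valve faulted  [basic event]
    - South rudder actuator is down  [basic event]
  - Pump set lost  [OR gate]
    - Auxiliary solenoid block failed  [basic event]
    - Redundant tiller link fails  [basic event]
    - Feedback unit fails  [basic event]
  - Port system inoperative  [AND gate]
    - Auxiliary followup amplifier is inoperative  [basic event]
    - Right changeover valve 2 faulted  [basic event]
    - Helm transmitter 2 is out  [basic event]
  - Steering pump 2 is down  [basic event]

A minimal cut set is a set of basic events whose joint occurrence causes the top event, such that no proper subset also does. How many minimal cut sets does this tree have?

6

Starboard system inoperative [AND]: one cut set from each child combined → 1 × 1 × 1 = 1 cut set(s).
NFU path down [AND]: one cut set from each child combined → 1 × 1 × 1 × 1 = 1 cut set(s).
Pump set lost [OR]: union of children's cut sets → 3 cut set(s).
Port system inoperative [AND]: one cut set from each child combined → 1 × 1 × 1 = 1 cut set(s).
Ship steering unresponsive [OR]: union of children's cut sets → 6 cut set(s).
Minimal cut sets: {C relief valve faulted, Emergency autopilot interface lost, Secondary changeover valve stuck, Secondary helm transmitter degraded, South rudder actuator is down, Steering pump fails}; {Auxiliary solenoid block failed}; {Redundant tiller link fails}; {Feedback unit fails}; {Auxiliary followup amplifier is inoperative, Helm transmitter 2 is out, Right changeover valve 2 faulted}; {Steering pump 2 is down}.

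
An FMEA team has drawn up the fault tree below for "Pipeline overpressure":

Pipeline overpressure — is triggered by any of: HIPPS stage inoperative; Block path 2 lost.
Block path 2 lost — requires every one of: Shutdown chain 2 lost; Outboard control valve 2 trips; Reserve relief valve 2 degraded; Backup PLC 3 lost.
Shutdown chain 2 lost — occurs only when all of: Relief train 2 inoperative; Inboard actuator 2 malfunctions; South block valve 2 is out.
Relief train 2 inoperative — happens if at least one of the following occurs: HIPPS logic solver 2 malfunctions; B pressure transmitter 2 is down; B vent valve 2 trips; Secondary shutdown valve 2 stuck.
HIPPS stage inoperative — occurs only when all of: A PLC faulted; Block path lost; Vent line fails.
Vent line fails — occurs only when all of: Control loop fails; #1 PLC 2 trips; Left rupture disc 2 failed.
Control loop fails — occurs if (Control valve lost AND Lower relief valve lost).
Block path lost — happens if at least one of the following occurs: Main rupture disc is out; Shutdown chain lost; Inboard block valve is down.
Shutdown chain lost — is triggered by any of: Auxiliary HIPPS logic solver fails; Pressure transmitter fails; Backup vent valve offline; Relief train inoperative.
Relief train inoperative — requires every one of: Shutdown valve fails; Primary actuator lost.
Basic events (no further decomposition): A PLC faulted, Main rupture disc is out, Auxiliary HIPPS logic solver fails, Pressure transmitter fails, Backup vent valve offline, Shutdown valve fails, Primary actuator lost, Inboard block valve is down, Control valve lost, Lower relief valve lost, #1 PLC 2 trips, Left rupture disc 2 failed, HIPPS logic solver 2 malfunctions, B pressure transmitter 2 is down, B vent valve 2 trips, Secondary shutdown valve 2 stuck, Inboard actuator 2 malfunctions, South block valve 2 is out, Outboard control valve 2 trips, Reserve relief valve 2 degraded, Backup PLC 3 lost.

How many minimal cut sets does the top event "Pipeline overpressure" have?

Relief train inoperative [AND]: one cut set from each child combined → 1 × 1 = 1 cut set(s).
Shutdown chain lost [OR]: union of children's cut sets → 4 cut set(s).
Block path lost [OR]: union of children's cut sets → 6 cut set(s).
Control loop fails [AND]: one cut set from each child combined → 1 × 1 = 1 cut set(s).
Vent line fails [AND]: one cut set from each child combined → 1 × 1 × 1 = 1 cut set(s).
HIPPS stage inoperative [AND]: one cut set from each child combined → 1 × 6 × 1 = 6 cut set(s).
Relief train 2 inoperative [OR]: union of children's cut sets → 4 cut set(s).
Shutdown chain 2 lost [AND]: one cut set from each child combined → 4 × 1 × 1 = 4 cut set(s).
Block path 2 lost [AND]: one cut set from each child combined → 4 × 1 × 1 × 1 = 4 cut set(s).
Pipeline overpressure [OR]: union of children's cut sets → 10 cut set(s).
Minimal cut sets: {#1 PLC 2 trips, A PLC faulted, Control valve lost, Left rupture disc 2 failed, Lower relief valve lost, Main rupture disc is out}; {#1 PLC 2 trips, A PLC faulted, Auxiliary HIPPS logic solver fails, Control valve lost, Left rupture disc 2 failed, Lower relief valve lost}; {#1 PLC 2 trips, A PLC faulted, Control valve lost, Left rupture disc 2 failed, Lower relief valve lost, Pressure transmitter fails}; {#1 PLC 2 trips, A PLC faulted, Backup vent valve offline, Control valve lost, Left rupture disc 2 failed, Lower relief valve lost}; {#1 PLC 2 trips, A PLC faulted, Control valve lost, Left rupture disc 2 failed, Lower relief valve lost, Primary actuator lost, Shutdown valve fails}; {#1 PLC 2 trips, A PLC faulted, Control valve lost, Inboard block valve is down, Left rupture disc 2 failed, Lower relief valve lost}; {Backup PLC 3 lost, HIPPS logic solver 2 malfunctions, Inboard actuator 2 malfunctions, Outboard control valve 2 trips, Reserve relief valve 2 degraded, South block valve 2 is out}; {B pressure transmitter 2 is down, Backup PLC 3 lost, Inboard actuator 2 malfunctions, Outboard control valve 2 trips, Reserve relief valve 2 degraded, South block valve 2 is out}; {B vent valve 2 trips, Backup PLC 3 lost, Inboard actuator 2 malfunctions, Outboard control valve 2 trips, Reserve relief valve 2 degraded, South block valve 2 is out}; {Backup PLC 3 lost, Inboard actuator 2 malfunctions, Outboard control valve 2 trips, Reserve relief valve 2 degraded, Secondary shutdown valve 2 stuck, South block valve 2 is out}.

10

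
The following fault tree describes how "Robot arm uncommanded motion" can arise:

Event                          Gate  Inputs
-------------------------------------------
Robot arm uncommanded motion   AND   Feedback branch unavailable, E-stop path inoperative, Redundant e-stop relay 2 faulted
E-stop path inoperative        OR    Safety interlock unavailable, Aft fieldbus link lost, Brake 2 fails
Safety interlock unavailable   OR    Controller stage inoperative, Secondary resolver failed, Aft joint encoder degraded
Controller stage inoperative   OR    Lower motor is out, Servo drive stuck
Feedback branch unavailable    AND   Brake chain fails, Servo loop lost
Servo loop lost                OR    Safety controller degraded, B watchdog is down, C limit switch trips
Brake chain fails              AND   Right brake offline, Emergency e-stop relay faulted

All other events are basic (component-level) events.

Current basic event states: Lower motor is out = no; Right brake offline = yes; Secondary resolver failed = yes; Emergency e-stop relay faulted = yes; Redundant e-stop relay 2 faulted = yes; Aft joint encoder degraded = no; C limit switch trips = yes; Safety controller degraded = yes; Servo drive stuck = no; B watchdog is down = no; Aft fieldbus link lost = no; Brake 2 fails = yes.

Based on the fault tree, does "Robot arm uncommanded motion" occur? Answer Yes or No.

Brake chain fails [AND]: Right brake offline=occurs, Emergency e-stop relay faulted=occurs → all inputs occur → occurs.
Servo loop lost [OR]: Safety controller degraded=occurs, B watchdog is down=not, C limit switch trips=occurs → at least one input occurs → occurs.
Feedback branch unavailable [AND]: Brake chain fails=occurs, Servo loop lost=occurs → all inputs occur → occurs.
Controller stage inoperative [OR]: Lower motor is out=not, Servo drive stuck=not → no input occurs → does not occur.
Safety interlock unavailable [OR]: Controller stage inoperative=not, Secondary resolver failed=occurs, Aft joint encoder degraded=not → at least one input occurs → occurs.
E-stop path inoperative [OR]: Safety interlock unavailable=occurs, Aft fieldbus link lost=not, Brake 2 fails=occurs → at least one input occurs → occurs.
Robot arm uncommanded motion [AND]: Feedback branch unavailable=occurs, E-stop path inoperative=occurs, Redundant e-stop relay 2 faulted=occurs → all inputs occur → occurs.

Yes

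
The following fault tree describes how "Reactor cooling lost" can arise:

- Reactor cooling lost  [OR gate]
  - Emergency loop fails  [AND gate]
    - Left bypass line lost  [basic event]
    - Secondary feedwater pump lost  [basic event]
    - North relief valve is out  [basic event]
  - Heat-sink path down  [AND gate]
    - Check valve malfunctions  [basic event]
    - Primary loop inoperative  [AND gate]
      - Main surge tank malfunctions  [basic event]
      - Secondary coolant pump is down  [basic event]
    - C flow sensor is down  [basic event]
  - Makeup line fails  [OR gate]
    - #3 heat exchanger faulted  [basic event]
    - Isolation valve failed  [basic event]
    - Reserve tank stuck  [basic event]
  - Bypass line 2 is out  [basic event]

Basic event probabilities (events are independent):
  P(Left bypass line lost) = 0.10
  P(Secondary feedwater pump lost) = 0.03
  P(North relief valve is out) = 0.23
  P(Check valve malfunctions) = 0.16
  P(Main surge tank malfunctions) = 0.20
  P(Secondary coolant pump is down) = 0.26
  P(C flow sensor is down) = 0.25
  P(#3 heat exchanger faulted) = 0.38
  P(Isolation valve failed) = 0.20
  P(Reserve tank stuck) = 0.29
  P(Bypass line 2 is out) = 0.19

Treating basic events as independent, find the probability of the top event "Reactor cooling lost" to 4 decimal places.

0.7155

P(Emergency loop fails) [AND] = 0.10 × 0.03 × 0.23 = 0.000690
P(Primary loop inoperative) [AND] = 0.20 × 0.26 = 0.052000
P(Heat-sink path down) [AND] = 0.16 × 0.052000 × 0.25 = 0.002080
P(Makeup line fails) [OR] = 1 − (1−0.38) × (1−0.20) × (1−0.29) = 0.647840
P(Reactor cooling lost) [OR] = 1 − (1−0.000690) × (1−0.002080) × (1−0.647840) × (1−0.19) = 0.715540
Rounded to 4 decimal places: P(Reactor cooling lost) ≈ 0.7155.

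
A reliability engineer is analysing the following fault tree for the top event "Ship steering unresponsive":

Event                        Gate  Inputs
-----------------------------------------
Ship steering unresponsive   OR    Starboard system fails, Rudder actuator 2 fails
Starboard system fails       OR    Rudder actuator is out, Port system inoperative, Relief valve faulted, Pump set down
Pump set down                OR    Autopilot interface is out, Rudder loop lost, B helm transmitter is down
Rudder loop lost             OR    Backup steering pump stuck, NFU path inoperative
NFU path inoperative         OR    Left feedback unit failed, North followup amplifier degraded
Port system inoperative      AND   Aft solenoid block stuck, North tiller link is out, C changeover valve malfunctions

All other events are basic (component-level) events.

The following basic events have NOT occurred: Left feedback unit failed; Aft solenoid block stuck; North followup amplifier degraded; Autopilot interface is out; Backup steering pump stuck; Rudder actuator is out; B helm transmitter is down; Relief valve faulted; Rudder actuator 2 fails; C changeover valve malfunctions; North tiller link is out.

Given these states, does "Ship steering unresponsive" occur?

No

Port system inoperative [AND]: Aft solenoid block stuck=not, North tiller link is out=not, C changeover valve malfunctions=not → not all inputs occur → does not occur.
NFU path inoperative [OR]: Left feedback unit failed=not, North followup amplifier degraded=not → no input occurs → does not occur.
Rudder loop lost [OR]: Backup steering pump stuck=not, NFU path inoperative=not → no input occurs → does not occur.
Pump set down [OR]: Autopilot interface is out=not, Rudder loop lost=not, B helm transmitter is down=not → no input occurs → does not occur.
Starboard system fails [OR]: Rudder actuator is out=not, Port system inoperative=not, Relief valve faulted=not, Pump set down=not → no input occurs → does not occur.
Ship steering unresponsive [OR]: Starboard system fails=not, Rudder actuator 2 fails=not → no input occurs → does not occur.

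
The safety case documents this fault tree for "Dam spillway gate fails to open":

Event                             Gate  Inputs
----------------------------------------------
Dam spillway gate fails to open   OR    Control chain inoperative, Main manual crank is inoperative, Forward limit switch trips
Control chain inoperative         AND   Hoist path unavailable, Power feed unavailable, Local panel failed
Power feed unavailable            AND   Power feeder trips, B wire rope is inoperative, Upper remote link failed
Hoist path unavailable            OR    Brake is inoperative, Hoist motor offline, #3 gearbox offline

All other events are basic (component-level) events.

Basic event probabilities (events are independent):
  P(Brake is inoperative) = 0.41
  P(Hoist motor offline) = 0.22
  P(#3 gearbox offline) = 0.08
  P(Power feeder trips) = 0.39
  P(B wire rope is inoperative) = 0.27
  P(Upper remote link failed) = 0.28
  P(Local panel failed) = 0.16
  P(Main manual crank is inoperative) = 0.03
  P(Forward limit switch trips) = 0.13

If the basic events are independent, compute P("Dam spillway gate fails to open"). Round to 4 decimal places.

P(Hoist path unavailable) [OR] = 1 − (1−0.41) × (1−0.22) × (1−0.08) = 0.576616
P(Power feed unavailable) [AND] = 0.39 × 0.27 × 0.28 = 0.029484
P(Control chain inoperative) [AND] = 0.576616 × 0.029484 × 0.16 = 0.002720
P(Dam spillway gate fails to open) [OR] = 1 − (1−0.002720) × (1−0.03) × (1−0.13) = 0.158395
Rounded to 4 decimal places: P(Dam spillway gate fails to open) ≈ 0.1584.

0.1584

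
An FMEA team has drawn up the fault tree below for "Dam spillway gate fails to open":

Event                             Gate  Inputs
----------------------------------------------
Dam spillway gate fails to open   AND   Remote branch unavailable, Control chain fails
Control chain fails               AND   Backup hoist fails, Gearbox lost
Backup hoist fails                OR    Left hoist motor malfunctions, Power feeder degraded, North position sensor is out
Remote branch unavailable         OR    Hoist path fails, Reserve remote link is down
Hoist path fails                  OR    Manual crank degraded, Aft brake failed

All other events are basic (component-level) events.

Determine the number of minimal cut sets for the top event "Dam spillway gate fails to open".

9

Hoist path fails [OR]: union of children's cut sets → 2 cut set(s).
Remote branch unavailable [OR]: union of children's cut sets → 3 cut set(s).
Backup hoist fails [OR]: union of children's cut sets → 3 cut set(s).
Control chain fails [AND]: one cut set from each child combined → 3 × 1 = 3 cut set(s).
Dam spillway gate fails to open [AND]: one cut set from each child combined → 3 × 3 = 9 cut set(s).
Minimal cut sets: {Gearbox lost, Left hoist motor malfunctions, Manual crank degraded}; {Gearbox lost, Manual crank degraded, Power feeder degraded}; {Gearbox lost, Manual crank degraded, North position sensor is out}; {Aft brake failed, Gearbox lost, Left hoist motor malfunctions}; {Aft brake failed, Gearbox lost, Power feeder degraded}; {Aft brake failed, Gearbox lost, North position sensor is out}; {Gearbox lost, Left hoist motor malfunctions, Reserve remote link is down}; {Gearbox lost, Power feeder degraded, Reserve remote link is down}; {Gearbox lost, North position sensor is out, Reserve remote link is down}.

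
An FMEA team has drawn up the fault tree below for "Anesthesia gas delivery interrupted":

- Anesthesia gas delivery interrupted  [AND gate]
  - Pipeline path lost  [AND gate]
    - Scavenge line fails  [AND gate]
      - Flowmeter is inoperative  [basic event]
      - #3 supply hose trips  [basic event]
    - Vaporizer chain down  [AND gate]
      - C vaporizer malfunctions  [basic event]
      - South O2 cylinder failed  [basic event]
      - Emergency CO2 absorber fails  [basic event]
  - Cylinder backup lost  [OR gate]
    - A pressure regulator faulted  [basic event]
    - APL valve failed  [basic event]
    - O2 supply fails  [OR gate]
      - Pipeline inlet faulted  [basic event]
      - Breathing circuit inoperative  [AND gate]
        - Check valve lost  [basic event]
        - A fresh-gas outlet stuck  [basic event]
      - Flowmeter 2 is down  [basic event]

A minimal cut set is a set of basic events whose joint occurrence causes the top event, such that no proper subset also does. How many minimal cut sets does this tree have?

5

Scavenge line fails [AND]: one cut set from each child combined → 1 × 1 = 1 cut set(s).
Vaporizer chain down [AND]: one cut set from each child combined → 1 × 1 × 1 = 1 cut set(s).
Pipeline path lost [AND]: one cut set from each child combined → 1 × 1 = 1 cut set(s).
Breathing circuit inoperative [AND]: one cut set from each child combined → 1 × 1 = 1 cut set(s).
O2 supply fails [OR]: union of children's cut sets → 3 cut set(s).
Cylinder backup lost [OR]: union of children's cut sets → 5 cut set(s).
Anesthesia gas delivery interrupted [AND]: one cut set from each child combined → 1 × 5 = 5 cut set(s).
Minimal cut sets: {#3 supply hose trips, A pressure regulator faulted, C vaporizer malfunctions, Emergency CO2 absorber fails, Flowmeter is inoperative, South O2 cylinder failed}; {#3 supply hose trips, APL valve failed, C vaporizer malfunctions, Emergency CO2 absorber fails, Flowmeter is inoperative, South O2 cylinder failed}; {#3 supply hose trips, C vaporizer malfunctions, Emergency CO2 absorber fails, Flowmeter is inoperative, Pipeline inlet faulted, South O2 cylinder failed}; {#3 supply hose trips, A fresh-gas outlet stuck, C vaporizer malfunctions, Check valve lost, Emergency CO2 absorber fails, Flowmeter is inoperative, South O2 cylinder failed}; {#3 supply hose trips, C vaporizer malfunctions, Emergency CO2 absorber fails, Flowmeter 2 is down, Flowmeter is inoperative, South O2 cylinder failed}.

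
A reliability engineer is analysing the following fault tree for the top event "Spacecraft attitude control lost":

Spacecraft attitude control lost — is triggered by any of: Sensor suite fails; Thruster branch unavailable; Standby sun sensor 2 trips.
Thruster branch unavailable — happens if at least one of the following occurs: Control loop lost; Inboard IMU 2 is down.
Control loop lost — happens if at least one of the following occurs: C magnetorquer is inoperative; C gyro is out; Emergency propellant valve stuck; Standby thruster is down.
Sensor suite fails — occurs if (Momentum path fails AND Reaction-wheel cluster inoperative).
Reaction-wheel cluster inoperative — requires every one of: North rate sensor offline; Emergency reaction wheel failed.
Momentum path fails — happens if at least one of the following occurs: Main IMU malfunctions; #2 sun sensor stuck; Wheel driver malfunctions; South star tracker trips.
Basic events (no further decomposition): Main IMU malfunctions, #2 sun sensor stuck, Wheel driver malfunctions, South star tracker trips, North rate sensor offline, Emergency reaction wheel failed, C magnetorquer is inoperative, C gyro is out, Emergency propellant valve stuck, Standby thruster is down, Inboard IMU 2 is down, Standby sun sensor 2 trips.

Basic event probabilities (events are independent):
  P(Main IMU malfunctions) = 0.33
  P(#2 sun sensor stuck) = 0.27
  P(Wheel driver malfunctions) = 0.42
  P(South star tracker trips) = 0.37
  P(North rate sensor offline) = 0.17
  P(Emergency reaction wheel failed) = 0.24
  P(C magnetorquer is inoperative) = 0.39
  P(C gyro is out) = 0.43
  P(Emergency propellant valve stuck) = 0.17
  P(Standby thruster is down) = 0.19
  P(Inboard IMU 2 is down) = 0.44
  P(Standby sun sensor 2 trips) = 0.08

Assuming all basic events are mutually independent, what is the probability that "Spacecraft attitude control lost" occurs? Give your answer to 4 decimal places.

0.8836

P(Momentum path fails) [OR] = 1 − (1−0.33) × (1−0.27) × (1−0.42) × (1−0.37) = 0.821283
P(Reaction-wheel cluster inoperative) [AND] = 0.17 × 0.24 = 0.040800
P(Sensor suite fails) [AND] = 0.821283 × 0.040800 = 0.033508
P(Control loop lost) [OR] = 1 − (1−0.39) × (1−0.43) × (1−0.17) × (1−0.19) = 0.766241
P(Thruster branch unavailable) [OR] = 1 − (1−0.766241) × (1−0.44) = 0.869095
P(Spacecraft attitude control lost) [OR] = 1 − (1−0.033508) × (1−0.869095) × (1−0.08) = 0.883603
Rounded to 4 decimal places: P(Spacecraft attitude control lost) ≈ 0.8836.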